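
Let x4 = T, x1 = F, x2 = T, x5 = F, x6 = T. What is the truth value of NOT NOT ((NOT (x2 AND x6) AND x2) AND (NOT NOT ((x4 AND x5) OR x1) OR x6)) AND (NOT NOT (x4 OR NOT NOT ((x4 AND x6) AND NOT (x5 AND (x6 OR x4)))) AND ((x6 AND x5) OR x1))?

F

x2 AND x6 = T AND T = T
NOT (x2 AND x6) = NOT T = F
NOT (x2 AND x6) AND x2 = F AND T = F
x4 AND x5 = T AND F = F
(x4 AND x5) OR x1 = F OR F = F
NOT ((x4 AND x5) OR x1) = NOT F = T
NOT NOT ((x4 AND x5) OR x1) = NOT T = F
NOT NOT ((x4 AND x5) OR x1) OR x6 = F OR T = T
(NOT (x2 AND x6) AND x2) AND (NOT NOT ((x4 AND x5) OR x1) OR x6) = F AND T = F
NOT ((NOT (x2 AND x6) AND x2) AND (NOT NOT ((x4 AND x5) OR x1) OR x6)) = NOT F = T
NOT NOT ((NOT (x2 AND x6) AND x2) AND (NOT NOT ((x4 AND x5) OR x1) OR x6)) = NOT T = F
x4 AND x6 = T AND T = T
x6 OR x4 = T OR T = T
x5 AND (x6 OR x4) = F AND T = F
NOT (x5 AND (x6 OR x4)) = NOT F = T
(x4 AND x6) AND NOT (x5 AND (x6 OR x4)) = T AND T = T
NOT ((x4 AND x6) AND NOT (x5 AND (x6 OR x4))) = NOT T = F
NOT NOT ((x4 AND x6) AND NOT (x5 AND (x6 OR x4))) = NOT F = T
x4 OR NOT NOT ((x4 AND x6) AND NOT (x5 AND (x6 OR x4))) = T OR T = T
NOT (x4 OR NOT NOT ((x4 AND x6) AND NOT (x5 AND (x6 OR x4)))) = NOT T = F
NOT NOT (x4 OR NOT NOT ((x4 AND x6) AND NOT (x5 AND (x6 OR x4)))) = NOT F = T
x6 AND x5 = T AND F = F
(x6 AND x5) OR x1 = F OR F = F
NOT NOT (x4 OR NOT NOT ((x4 AND x6) AND NOT (x5 AND (x6 OR x4)))) AND ((x6 AND x5) OR x1) = T AND F = F
NOT NOT ((NOT (x2 AND x6) AND x2) AND (NOT NOT ((x4 AND x5) OR x1) OR x6)) AND (NOT NOT (x4 OR NOT NOT ((x4 AND x6) AND NOT (x5 AND (x6 OR x4)))) AND ((x6 AND x5) OR x1)) = F AND F = F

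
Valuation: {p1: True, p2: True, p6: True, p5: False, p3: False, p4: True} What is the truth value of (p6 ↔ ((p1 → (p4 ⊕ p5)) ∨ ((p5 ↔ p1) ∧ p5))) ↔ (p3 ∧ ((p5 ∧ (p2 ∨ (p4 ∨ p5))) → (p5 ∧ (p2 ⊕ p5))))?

p4 ⊕ p5 = True ⊕ False = True
p1 → (p4 ⊕ p5) = True → True = True
p5 ↔ p1 = False ↔ True = False
(p5 ↔ p1) ∧ p5 = False ∧ False = False
(p1 → (p4 ⊕ p5)) ∨ ((p5 ↔ p1) ∧ p5) = True ∨ False = True
p6 ↔ ((p1 → (p4 ⊕ p5)) ∨ ((p5 ↔ p1) ∧ p5)) = True ↔ True = True
p4 ∨ p5 = True ∨ False = True
p2 ∨ (p4 ∨ p5) = True ∨ True = True
p5 ∧ (p2 ∨ (p4 ∨ p5)) = False ∧ True = False
p2 ⊕ p5 = True ⊕ False = True
p5 ∧ (p2 ⊕ p5) = False ∧ True = False
(p5 ∧ (p2 ∨ (p4 ∨ p5))) → (p5 ∧ (p2 ⊕ p5)) = False → False = True
p3 ∧ ((p5 ∧ (p2 ∨ (p4 ∨ p5))) → (p5 ∧ (p2 ⊕ p5))) = False ∧ True = False
(p6 ↔ ((p1 → (p4 ⊕ p5)) ∨ ((p5 ↔ p1) ∧ p5))) ↔ (p3 ∧ ((p5 ∧ (p2 ∨ (p4 ∨ p5))) → (p5 ∧ (p2 ⊕ p5)))) = True ↔ False = False

False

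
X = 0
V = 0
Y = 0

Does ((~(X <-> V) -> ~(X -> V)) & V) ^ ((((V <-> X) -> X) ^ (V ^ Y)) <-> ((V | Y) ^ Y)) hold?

1

X <-> V = 0 <-> 0 = 1
~(X <-> V) = ~1 = 0
X -> V = 0 -> 0 = 1
~(X -> V) = ~1 = 0
~(X <-> V) -> ~(X -> V) = 0 -> 0 = 1
(~(X <-> V) -> ~(X -> V)) & V = 1 & 0 = 0
V <-> X = 0 <-> 0 = 1
(V <-> X) -> X = 1 -> 0 = 0
V ^ Y = 0 ^ 0 = 0
((V <-> X) -> X) ^ (V ^ Y) = 0 ^ 0 = 0
V | Y = 0 | 0 = 0
(V | Y) ^ Y = 0 ^ 0 = 0
(((V <-> X) -> X) ^ (V ^ Y)) <-> ((V | Y) ^ Y) = 0 <-> 0 = 1
((~(X <-> V) -> ~(X -> V)) & V) ^ ((((V <-> X) -> X) ^ (V ^ Y)) <-> ((V | Y) ^ Y)) = 0 ^ 1 = 1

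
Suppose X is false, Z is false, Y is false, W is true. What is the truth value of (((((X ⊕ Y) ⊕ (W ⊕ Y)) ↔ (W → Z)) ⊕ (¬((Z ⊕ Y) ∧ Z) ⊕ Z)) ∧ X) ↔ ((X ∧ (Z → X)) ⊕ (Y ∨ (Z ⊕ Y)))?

True

X ⊕ Y = False ⊕ False = False
W ⊕ Y = True ⊕ False = True
(X ⊕ Y) ⊕ (W ⊕ Y) = False ⊕ True = True
W → Z = True → False = False
((X ⊕ Y) ⊕ (W ⊕ Y)) ↔ (W → Z) = True ↔ False = False
Z ⊕ Y = False ⊕ False = False
(Z ⊕ Y) ∧ Z = False ∧ False = False
¬((Z ⊕ Y) ∧ Z) = ¬False = True
¬((Z ⊕ Y) ∧ Z) ⊕ Z = True ⊕ False = True
(((X ⊕ Y) ⊕ (W ⊕ Y)) ↔ (W → Z)) ⊕ (¬((Z ⊕ Y) ∧ Z) ⊕ Z) = False ⊕ True = True
((((X ⊕ Y) ⊕ (W ⊕ Y)) ↔ (W → Z)) ⊕ (¬((Z ⊕ Y) ∧ Z) ⊕ Z)) ∧ X = True ∧ False = False
Z → X = False → False = True
X ∧ (Z → X) = False ∧ True = False
Z ⊕ Y = False ⊕ False = False
Y ∨ (Z ⊕ Y) = False ∨ False = False
(X ∧ (Z → X)) ⊕ (Y ∨ (Z ⊕ Y)) = False ⊕ False = False
(((((X ⊕ Y) ⊕ (W ⊕ Y)) ↔ (W → Z)) ⊕ (¬((Z ⊕ Y) ∧ Z) ⊕ Z)) ∧ X) ↔ ((X ∧ (Z → X)) ⊕ (Y ∨ (Z ⊕ Y))) = False ↔ False = True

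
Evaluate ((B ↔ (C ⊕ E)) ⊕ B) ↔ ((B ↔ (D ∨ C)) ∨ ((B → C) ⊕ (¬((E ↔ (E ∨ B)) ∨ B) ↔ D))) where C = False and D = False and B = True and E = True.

Substituting C=False, D=False, B=True, E=True:
C ⊕ E = False ⊕ True = True
B ↔ (C ⊕ E) = True ↔ True = True
(B ↔ (C ⊕ E)) ⊕ B = True ⊕ True = False
D ∨ C = False ∨ False = False
B ↔ (D ∨ C) = True ↔ False = False
B → C = True → False = False
E ∨ B = True ∨ True = True
E ↔ (E ∨ B) = True ↔ True = True
(E ↔ (E ∨ B)) ∨ B = True ∨ True = True
¬((E ↔ (E ∨ B)) ∨ B) = ¬True = False
¬((E ↔ (E ∨ B)) ∨ B) ↔ D = False ↔ False = True
(B → C) ⊕ (¬((E ↔ (E ∨ B)) ∨ B) ↔ D) = False ⊕ True = True
(B ↔ (D ∨ C)) ∨ ((B → C) ⊕ (¬((E ↔ (E ∨ B)) ∨ B) ↔ D)) = False ∨ True = True
((B ↔ (C ⊕ E)) ⊕ B) ↔ ((B ↔ (D ∨ C)) ∨ ((B → C) ⊕ (¬((E ↔ (E ∨ B)) ∨ B) ↔ D))) = False ↔ True = False

False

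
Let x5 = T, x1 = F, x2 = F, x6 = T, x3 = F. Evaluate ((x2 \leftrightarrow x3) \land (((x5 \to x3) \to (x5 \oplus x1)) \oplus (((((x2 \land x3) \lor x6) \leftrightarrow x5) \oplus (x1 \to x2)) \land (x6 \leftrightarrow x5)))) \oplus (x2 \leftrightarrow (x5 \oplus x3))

T

x2 \leftrightarrow x3 = F \leftrightarrow F = T
x5 \to x3 = T \to F = F
x5 \oplus x1 = T \oplus F = T
(x5 \to x3) \to (x5 \oplus x1) = F \to T = T
x2 \land x3 = F \land F = F
(x2 \land x3) \lor x6 = F \lor T = T
((x2 \land x3) \lor x6) \leftrightarrow x5 = T \leftrightarrow T = T
x1 \to x2 = F \to F = T
(((x2 \land x3) \lor x6) \leftrightarrow x5) \oplus (x1 \to x2) = T \oplus T = F
x6 \leftrightarrow x5 = T \leftrightarrow T = T
((((x2 \land x3) \lor x6) \leftrightarrow x5) \oplus (x1 \to x2)) \land (x6 \leftrightarrow x5) = F \land T = F
((x5 \to x3) \to (x5 \oplus x1)) \oplus (((((x2 \land x3) \lor x6) \leftrightarrow x5) \oplus (x1 \to x2)) \land (x6 \leftrightarrow x5)) = T \oplus F = T
(x2 \leftrightarrow x3) \land (((x5 \to x3) \to (x5 \oplus x1)) \oplus (((((x2 \land x3) \lor x6) \leftrightarrow x5) \oplus (x1 \to x2)) \land (x6 \leftrightarrow x5))) = T \land T = T
x5 \oplus x3 = T \oplus F = T
x2 \leftrightarrow (x5 \oplus x3) = F \leftrightarrow T = F
((x2 \leftrightarrow x3) \land (((x5 \to x3) \to (x5 \oplus x1)) \oplus (((((x2 \land x3) \lor x6) \leftrightarrow x5) \oplus (x1 \to x2)) \land (x6 \leftrightarrow x5)))) \oplus (x2 \leftrightarrow (x5 \oplus x3)) = T \oplus F = T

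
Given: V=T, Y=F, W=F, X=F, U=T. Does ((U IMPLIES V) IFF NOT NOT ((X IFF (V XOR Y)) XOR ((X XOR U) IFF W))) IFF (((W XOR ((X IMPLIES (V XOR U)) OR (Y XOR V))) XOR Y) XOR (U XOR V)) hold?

F

Substituting V=T, Y=F, W=F, X=F, U=T:
U IMPLIES V = T IMPLIES T = T
V XOR Y = T XOR F = T
X IFF (V XOR Y) = F IFF T = F
X XOR U = F XOR T = T
(X XOR U) IFF W = T IFF F = F
(X IFF (V XOR Y)) XOR ((X XOR U) IFF W) = F XOR F = F
NOT ((X IFF (V XOR Y)) XOR ((X XOR U) IFF W)) = NOT F = T
NOT NOT ((X IFF (V XOR Y)) XOR ((X XOR U) IFF W)) = NOT T = F
(U IMPLIES V) IFF NOT NOT ((X IFF (V XOR Y)) XOR ((X XOR U) IFF W)) = T IFF F = F
V XOR U = T XOR T = F
X IMPLIES (V XOR U) = F IMPLIES F = T
Y XOR V = F XOR T = T
(X IMPLIES (V XOR U)) OR (Y XOR V) = T OR T = T
W XOR ((X IMPLIES (V XOR U)) OR (Y XOR V)) = F XOR T = T
(W XOR ((X IMPLIES (V XOR U)) OR (Y XOR V))) XOR Y = T XOR F = T
U XOR V = T XOR T = F
((W XOR ((X IMPLIES (V XOR U)) OR (Y XOR V))) XOR Y) XOR (U XOR V) = T XOR F = T
((U IMPLIES V) IFF NOT NOT ((X IFF (V XOR Y)) XOR ((X XOR U) IFF W))) IFF (((W XOR ((X IMPLIES (V XOR U)) OR (Y XOR V))) XOR Y) XOR (U XOR V)) = F IFF T = F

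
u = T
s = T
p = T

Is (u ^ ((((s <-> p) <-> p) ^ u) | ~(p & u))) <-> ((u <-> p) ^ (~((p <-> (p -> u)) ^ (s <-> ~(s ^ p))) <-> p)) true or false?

F

Substituting u=T, s=T, p=T:
s <-> p = T <-> T = T
(s <-> p) <-> p = T <-> T = T
((s <-> p) <-> p) ^ u = T ^ T = F
p & u = T & T = T
~(p & u) = ~T = F
(((s <-> p) <-> p) ^ u) | ~(p & u) = F | F = F
u ^ ((((s <-> p) <-> p) ^ u) | ~(p & u)) = T ^ F = T
u <-> p = T <-> T = T
p -> u = T -> T = T
p <-> (p -> u) = T <-> T = T
s ^ p = T ^ T = F
~(s ^ p) = ~F = T
s <-> ~(s ^ p) = T <-> T = T
(p <-> (p -> u)) ^ (s <-> ~(s ^ p)) = T ^ T = F
~((p <-> (p -> u)) ^ (s <-> ~(s ^ p))) = ~F = T
~((p <-> (p -> u)) ^ (s <-> ~(s ^ p))) <-> p = T <-> T = T
(u <-> p) ^ (~((p <-> (p -> u)) ^ (s <-> ~(s ^ p))) <-> p) = T ^ T = F
(u ^ ((((s <-> p) <-> p) ^ u) | ~(p & u))) <-> ((u <-> p) ^ (~((p <-> (p -> u)) ^ (s <-> ~(s ^ p))) <-> p)) = T <-> F = F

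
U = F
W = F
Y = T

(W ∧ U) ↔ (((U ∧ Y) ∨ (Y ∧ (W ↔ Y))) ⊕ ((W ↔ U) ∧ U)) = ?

W ∧ U = F ∧ F = F
U ∧ Y = F ∧ T = F
W ↔ Y = F ↔ T = F
Y ∧ (W ↔ Y) = T ∧ F = F
(U ∧ Y) ∨ (Y ∧ (W ↔ Y)) = F ∨ F = F
W ↔ U = F ↔ F = T
(W ↔ U) ∧ U = T ∧ F = F
((U ∧ Y) ∨ (Y ∧ (W ↔ Y))) ⊕ ((W ↔ U) ∧ U) = F ⊕ F = F
(W ∧ U) ↔ (((U ∧ Y) ∨ (Y ∧ (W ↔ Y))) ⊕ ((W ↔ U) ∧ U)) = F ↔ F = T

T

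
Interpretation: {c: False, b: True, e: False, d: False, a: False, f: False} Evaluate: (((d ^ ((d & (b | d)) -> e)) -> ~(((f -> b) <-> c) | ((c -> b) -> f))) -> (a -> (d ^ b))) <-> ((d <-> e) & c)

Substituting c=False, b=True, e=False, d=False, a=False, f=False:
b | d = True | False = True
d & (b | d) = False & True = False
(d & (b | d)) -> e = False -> False = True
d ^ ((d & (b | d)) -> e) = False ^ True = True
f -> b = False -> True = True
(f -> b) <-> c = True <-> False = False
c -> b = False -> True = True
(c -> b) -> f = True -> False = False
((f -> b) <-> c) | ((c -> b) -> f) = False | False = False
~(((f -> b) <-> c) | ((c -> b) -> f)) = ~False = True
(d ^ ((d & (b | d)) -> e)) -> ~(((f -> b) <-> c) | ((c -> b) -> f)) = True -> True = True
d ^ b = False ^ True = True
a -> (d ^ b) = False -> True = True
((d ^ ((d & (b | d)) -> e)) -> ~(((f -> b) <-> c) | ((c -> b) -> f))) -> (a -> (d ^ b)) = True -> True = True
d <-> e = False <-> False = True
(d <-> e) & c = True & False = False
(((d ^ ((d & (b | d)) -> e)) -> ~(((f -> b) <-> c) | ((c -> b) -> f))) -> (a -> (d ^ b))) <-> ((d <-> e) & c) = True <-> False = False

False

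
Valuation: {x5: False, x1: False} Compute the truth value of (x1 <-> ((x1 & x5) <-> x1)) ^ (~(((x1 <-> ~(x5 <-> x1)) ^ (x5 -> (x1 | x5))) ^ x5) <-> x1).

False

x1 & x5 = False & False = False
(x1 & x5) <-> x1 = False <-> False = True
x1 <-> ((x1 & x5) <-> x1) = False <-> True = False
x5 <-> x1 = False <-> False = True
~(x5 <-> x1) = ~True = False
x1 <-> ~(x5 <-> x1) = False <-> False = True
x1 | x5 = False | False = False
x5 -> (x1 | x5) = False -> False = True
(x1 <-> ~(x5 <-> x1)) ^ (x5 -> (x1 | x5)) = True ^ True = False
((x1 <-> ~(x5 <-> x1)) ^ (x5 -> (x1 | x5))) ^ x5 = False ^ False = False
~(((x1 <-> ~(x5 <-> x1)) ^ (x5 -> (x1 | x5))) ^ x5) = ~False = True
~(((x1 <-> ~(x5 <-> x1)) ^ (x5 -> (x1 | x5))) ^ x5) <-> x1 = True <-> False = False
(x1 <-> ((x1 & x5) <-> x1)) ^ (~(((x1 <-> ~(x5 <-> x1)) ^ (x5 -> (x1 | x5))) ^ x5) <-> x1) = False ^ False = False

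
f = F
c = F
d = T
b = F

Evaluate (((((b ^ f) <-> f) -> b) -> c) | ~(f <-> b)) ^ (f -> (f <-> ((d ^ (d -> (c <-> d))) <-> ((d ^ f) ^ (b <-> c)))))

b ^ f = F ^ F = F
(b ^ f) <-> f = F <-> F = T
((b ^ f) <-> f) -> b = T -> F = F
(((b ^ f) <-> f) -> b) -> c = F -> F = T
f <-> b = F <-> F = T
~(f <-> b) = ~T = F
((((b ^ f) <-> f) -> b) -> c) | ~(f <-> b) = T | F = T
c <-> d = F <-> T = F
d -> (c <-> d) = T -> F = F
d ^ (d -> (c <-> d)) = T ^ F = T
d ^ f = T ^ F = T
b <-> c = F <-> F = T
(d ^ f) ^ (b <-> c) = T ^ T = F
(d ^ (d -> (c <-> d))) <-> ((d ^ f) ^ (b <-> c)) = T <-> F = F
f <-> ((d ^ (d -> (c <-> d))) <-> ((d ^ f) ^ (b <-> c))) = F <-> F = T
f -> (f <-> ((d ^ (d -> (c <-> d))) <-> ((d ^ f) ^ (b <-> c)))) = F -> T = T
(((((b ^ f) <-> f) -> b) -> c) | ~(f <-> b)) ^ (f -> (f <-> ((d ^ (d -> (c <-> d))) <-> ((d ^ f) ^ (b <-> c))))) = T ^ T = F

F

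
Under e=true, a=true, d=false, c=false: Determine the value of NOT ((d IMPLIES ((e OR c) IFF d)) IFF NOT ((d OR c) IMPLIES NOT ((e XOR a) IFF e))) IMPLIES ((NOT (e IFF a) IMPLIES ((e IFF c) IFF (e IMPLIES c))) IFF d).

false

e OR c = true OR false = true
(e OR c) IFF d = true IFF false = false
d IMPLIES ((e OR c) IFF d) = false IMPLIES false = true
d OR c = false OR false = false
e XOR a = true XOR true = false
(e XOR a) IFF e = false IFF true = false
NOT ((e XOR a) IFF e) = NOT false = true
(d OR c) IMPLIES NOT ((e XOR a) IFF e) = false IMPLIES true = true
NOT ((d OR c) IMPLIES NOT ((e XOR a) IFF e)) = NOT true = false
(d IMPLIES ((e OR c) IFF d)) IFF NOT ((d OR c) IMPLIES NOT ((e XOR a) IFF e)) = true IFF false = false
NOT ((d IMPLIES ((e OR c) IFF d)) IFF NOT ((d OR c) IMPLIES NOT ((e XOR a) IFF e))) = NOT false = true
e IFF a = true IFF true = true
NOT (e IFF a) = NOT true = false
e IFF c = true IFF false = false
e IMPLIES c = true IMPLIES false = false
(e IFF c) IFF (e IMPLIES c) = false IFF false = true
NOT (e IFF a) IMPLIES ((e IFF c) IFF (e IMPLIES c)) = false IMPLIES true = true
(NOT (e IFF a) IMPLIES ((e IFF c) IFF (e IMPLIES c))) IFF d = true IFF false = false
NOT ((d IMPLIES ((e OR c) IFF d)) IFF NOT ((d OR c) IMPLIES NOT ((e XOR a) IFF e))) IMPLIES ((NOT (e IFF a) IMPLIES ((e IFF c) IFF (e IMPLIES c))) IFF d) = true IMPLIES false = false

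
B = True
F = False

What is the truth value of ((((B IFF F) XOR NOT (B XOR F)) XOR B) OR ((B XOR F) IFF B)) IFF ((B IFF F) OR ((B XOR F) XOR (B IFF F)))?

Substituting B=True, F=False:
B IFF F = True IFF False = False
B XOR F = True XOR False = True
NOT (B XOR F) = NOT True = False
(B IFF F) XOR NOT (B XOR F) = False XOR False = False
((B IFF F) XOR NOT (B XOR F)) XOR B = False XOR True = True
B XOR F = True XOR False = True
(B XOR F) IFF B = True IFF True = True
(((B IFF F) XOR NOT (B XOR F)) XOR B) OR ((B XOR F) IFF B) = True OR True = True
B IFF F = True IFF False = False
B XOR F = True XOR False = True
B IFF F = True IFF False = False
(B XOR F) XOR (B IFF F) = True XOR False = True
(B IFF F) OR ((B XOR F) XOR (B IFF F)) = False OR True = True
((((B IFF F) XOR NOT (B XOR F)) XOR B) OR ((B XOR F) IFF B)) IFF ((B IFF F) OR ((B XOR F) XOR (B IFF F))) = True IFF True = True

True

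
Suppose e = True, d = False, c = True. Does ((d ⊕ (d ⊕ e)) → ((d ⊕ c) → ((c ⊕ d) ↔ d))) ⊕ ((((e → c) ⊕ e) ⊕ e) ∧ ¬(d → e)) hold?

d ⊕ e = False ⊕ True = True
d ⊕ (d ⊕ e) = False ⊕ True = True
d ⊕ c = False ⊕ True = True
c ⊕ d = True ⊕ False = True
(c ⊕ d) ↔ d = True ↔ False = False
(d ⊕ c) → ((c ⊕ d) ↔ d) = True → False = False
(d ⊕ (d ⊕ e)) → ((d ⊕ c) → ((c ⊕ d) ↔ d)) = True → False = False
e → c = True → True = True
(e → c) ⊕ e = True ⊕ True = False
((e → c) ⊕ e) ⊕ e = False ⊕ True = True
d → e = False → True = True
¬(d → e) = ¬True = False
(((e → c) ⊕ e) ⊕ e) ∧ ¬(d → e) = True ∧ False = False
((d ⊕ (d ⊕ e)) → ((d ⊕ c) → ((c ⊕ d) ↔ d))) ⊕ ((((e → c) ⊕ e) ⊕ e) ∧ ¬(d → e)) = False ⊕ False = False

False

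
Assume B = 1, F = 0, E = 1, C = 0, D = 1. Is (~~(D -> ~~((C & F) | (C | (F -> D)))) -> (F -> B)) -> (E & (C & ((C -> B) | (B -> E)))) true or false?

C & F = 0 & 0 = 0
F -> D = 0 -> 1 = 1
C | (F -> D) = 0 | 1 = 1
(C & F) | (C | (F -> D)) = 0 | 1 = 1
~((C & F) | (C | (F -> D))) = ~1 = 0
~~((C & F) | (C | (F -> D))) = ~0 = 1
D -> ~~((C & F) | (C | (F -> D))) = 1 -> 1 = 1
~(D -> ~~((C & F) | (C | (F -> D)))) = ~1 = 0
~~(D -> ~~((C & F) | (C | (F -> D)))) = ~0 = 1
F -> B = 0 -> 1 = 1
~~(D -> ~~((C & F) | (C | (F -> D)))) -> (F -> B) = 1 -> 1 = 1
C -> B = 0 -> 1 = 1
B -> E = 1 -> 1 = 1
(C -> B) | (B -> E) = 1 | 1 = 1
C & ((C -> B) | (B -> E)) = 0 & 1 = 0
E & (C & ((C -> B) | (B -> E))) = 1 & 0 = 0
(~~(D -> ~~((C & F) | (C | (F -> D)))) -> (F -> B)) -> (E & (C & ((C -> B) | (B -> E)))) = 1 -> 0 = 0

0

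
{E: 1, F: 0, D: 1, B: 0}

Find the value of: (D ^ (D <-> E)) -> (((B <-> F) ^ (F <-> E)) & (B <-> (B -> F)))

1

D <-> E = 1 <-> 1 = 1
D ^ (D <-> E) = 1 ^ 1 = 0
B <-> F = 0 <-> 0 = 1
F <-> E = 0 <-> 1 = 0
(B <-> F) ^ (F <-> E) = 1 ^ 0 = 1
B -> F = 0 -> 0 = 1
B <-> (B -> F) = 0 <-> 1 = 0
((B <-> F) ^ (F <-> E)) & (B <-> (B -> F)) = 1 & 0 = 0
(D ^ (D <-> E)) -> (((B <-> F) ^ (F <-> E)) & (B <-> (B -> F))) = 0 -> 0 = 1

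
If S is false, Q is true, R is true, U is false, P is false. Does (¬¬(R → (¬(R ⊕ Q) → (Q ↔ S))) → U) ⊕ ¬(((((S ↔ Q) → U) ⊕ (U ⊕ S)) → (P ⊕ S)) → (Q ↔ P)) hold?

R ⊕ Q = T ⊕ T = F
¬(R ⊕ Q) = ¬F = T
Q ↔ S = T ↔ F = F
¬(R ⊕ Q) → (Q ↔ S) = T → F = F
R → (¬(R ⊕ Q) → (Q ↔ S)) = T → F = F
¬(R → (¬(R ⊕ Q) → (Q ↔ S))) = ¬F = T
¬¬(R → (¬(R ⊕ Q) → (Q ↔ S))) = ¬T = F
¬¬(R → (¬(R ⊕ Q) → (Q ↔ S))) → U = F → F = T
S ↔ Q = F ↔ T = F
(S ↔ Q) → U = F → F = T
U ⊕ S = F ⊕ F = F
((S ↔ Q) → U) ⊕ (U ⊕ S) = T ⊕ F = T
P ⊕ S = F ⊕ F = F
(((S ↔ Q) → U) ⊕ (U ⊕ S)) → (P ⊕ S) = T → F = F
Q ↔ P = T ↔ F = F
((((S ↔ Q) → U) ⊕ (U ⊕ S)) → (P ⊕ S)) → (Q ↔ P) = F → F = T
¬(((((S ↔ Q) → U) ⊕ (U ⊕ S)) → (P ⊕ S)) → (Q ↔ P)) = ¬T = F
(¬¬(R → (¬(R ⊕ Q) → (Q ↔ S))) → U) ⊕ ¬(((((S ↔ Q) → U) ⊕ (U ⊕ S)) → (P ⊕ S)) → (Q ↔ P)) = T ⊕ F = T

T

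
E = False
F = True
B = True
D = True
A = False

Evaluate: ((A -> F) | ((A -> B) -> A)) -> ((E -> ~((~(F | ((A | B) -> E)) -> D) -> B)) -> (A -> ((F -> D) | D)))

A -> F = False -> True = True
A -> B = False -> True = True
(A -> B) -> A = True -> False = False
(A -> F) | ((A -> B) -> A) = True | False = True
A | B = False | True = True
(A | B) -> E = True -> False = False
F | ((A | B) -> E) = True | False = True
~(F | ((A | B) -> E)) = ~True = False
~(F | ((A | B) -> E)) -> D = False -> True = True
(~(F | ((A | B) -> E)) -> D) -> B = True -> True = True
~((~(F | ((A | B) -> E)) -> D) -> B) = ~True = False
E -> ~((~(F | ((A | B) -> E)) -> D) -> B) = False -> False = True
F -> D = True -> True = True
(F -> D) | D = True | True = True
A -> ((F -> D) | D) = False -> True = True
(E -> ~((~(F | ((A | B) -> E)) -> D) -> B)) -> (A -> ((F -> D) | D)) = True -> True = True
((A -> F) | ((A -> B) -> A)) -> ((E -> ~((~(F | ((A | B) -> E)) -> D) -> B)) -> (A -> ((F -> D) | D))) = True -> True = True

True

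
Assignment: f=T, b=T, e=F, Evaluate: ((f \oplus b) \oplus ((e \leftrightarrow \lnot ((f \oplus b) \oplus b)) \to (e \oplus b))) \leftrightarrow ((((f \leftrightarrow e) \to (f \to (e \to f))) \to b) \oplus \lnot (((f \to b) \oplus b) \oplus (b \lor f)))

Substituting f=T, b=T, e=F:
f \oplus b = T \oplus T = F
f \oplus b = T \oplus T = F
(f \oplus b) \oplus b = F \oplus T = T
\lnot ((f \oplus b) \oplus b) = \lnot T = F
e \leftrightarrow \lnot ((f \oplus b) \oplus b) = F \leftrightarrow F = T
e \oplus b = F \oplus T = T
(e \leftrightarrow \lnot ((f \oplus b) \oplus b)) \to (e \oplus b) = T \to T = T
(f \oplus b) \oplus ((e \leftrightarrow \lnot ((f \oplus b) \oplus b)) \to (e \oplus b)) = F \oplus T = T
f \leftrightarrow e = T \leftrightarrow F = F
e \to f = F \to T = T
f \to (e \to f) = T \to T = T
(f \leftrightarrow e) \to (f \to (e \to f)) = F \to T = T
((f \leftrightarrow e) \to (f \to (e \to f))) \to b = T \to T = T
f \to b = T \to T = T
(f \to b) \oplus b = T \oplus T = F
b \lor f = T \lor T = T
((f \to b) \oplus b) \oplus (b \lor f) = F \oplus T = T
\lnot (((f \to b) \oplus b) \oplus (b \lor f)) = \lnot T = F
(((f \leftrightarrow e) \to (f \to (e \to f))) \to b) \oplus \lnot (((f \to b) \oplus b) \oplus (b \lor f)) = T \oplus F = T
((f \oplus b) \oplus ((e \leftrightarrow \lnot ((f \oplus b) \oplus b)) \to (e \oplus b))) \leftrightarrow ((((f \leftrightarrow e) \to (f \to (e \to f))) \to b) \oplus \lnot (((f \to b) \oplus b) \oplus (b \lor f))) = T \leftrightarrow T = T

T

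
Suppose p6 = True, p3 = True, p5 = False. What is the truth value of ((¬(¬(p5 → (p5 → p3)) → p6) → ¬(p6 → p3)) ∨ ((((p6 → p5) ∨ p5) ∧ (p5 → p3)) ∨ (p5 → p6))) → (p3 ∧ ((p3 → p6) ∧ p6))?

True

p5 → p3 = False → True = True
p5 → (p5 → p3) = False → True = True
¬(p5 → (p5 → p3)) = ¬True = False
¬(p5 → (p5 → p3)) → p6 = False → True = True
¬(¬(p5 → (p5 → p3)) → p6) = ¬True = False
p6 → p3 = True → True = True
¬(p6 → p3) = ¬True = False
¬(¬(p5 → (p5 → p3)) → p6) → ¬(p6 → p3) = False → False = True
p6 → p5 = True → False = False
(p6 → p5) ∨ p5 = False ∨ False = False
p5 → p3 = False → True = True
((p6 → p5) ∨ p5) ∧ (p5 → p3) = False ∧ True = False
p5 → p6 = False → True = True
(((p6 → p5) ∨ p5) ∧ (p5 → p3)) ∨ (p5 → p6) = False ∨ True = True
(¬(¬(p5 → (p5 → p3)) → p6) → ¬(p6 → p3)) ∨ ((((p6 → p5) ∨ p5) ∧ (p5 → p3)) ∨ (p5 → p6)) = True ∨ True = True
p3 → p6 = True → True = True
(p3 → p6) ∧ p6 = True ∧ True = True
p3 ∧ ((p3 → p6) ∧ p6) = True ∧ True = True
((¬(¬(p5 → (p5 → p3)) → p6) → ¬(p6 → p3)) ∨ ((((p6 → p5) ∨ p5) ∧ (p5 → p3)) ∨ (p5 → p6))) → (p3 ∧ ((p3 → p6) ∧ p6)) = True → True = True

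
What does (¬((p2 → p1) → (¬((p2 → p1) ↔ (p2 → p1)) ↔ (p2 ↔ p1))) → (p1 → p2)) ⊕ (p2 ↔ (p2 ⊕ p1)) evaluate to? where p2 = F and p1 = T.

T

p2 → p1 = F → T = T
p2 → p1 = F → T = T
p2 → p1 = F → T = T
(p2 → p1) ↔ (p2 → p1) = T ↔ T = T
¬((p2 → p1) ↔ (p2 → p1)) = ¬T = F
p2 ↔ p1 = F ↔ T = F
¬((p2 → p1) ↔ (p2 → p1)) ↔ (p2 ↔ p1) = F ↔ F = T
(p2 → p1) → (¬((p2 → p1) ↔ (p2 → p1)) ↔ (p2 ↔ p1)) = T → T = T
¬((p2 → p1) → (¬((p2 → p1) ↔ (p2 → p1)) ↔ (p2 ↔ p1))) = ¬T = F
p1 → p2 = T → F = F
¬((p2 → p1) → (¬((p2 → p1) ↔ (p2 → p1)) ↔ (p2 ↔ p1))) → (p1 → p2) = F → F = T
p2 ⊕ p1 = F ⊕ T = T
p2 ↔ (p2 ⊕ p1) = F ↔ T = F
(¬((p2 → p1) → (¬((p2 → p1) ↔ (p2 → p1)) ↔ (p2 ↔ p1))) → (p1 → p2)) ⊕ (p2 ↔ (p2 ⊕ p1)) = T ⊕ F = T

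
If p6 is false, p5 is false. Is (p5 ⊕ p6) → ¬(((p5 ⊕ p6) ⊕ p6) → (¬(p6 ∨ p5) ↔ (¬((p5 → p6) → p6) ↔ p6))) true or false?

p5 ⊕ p6 = False ⊕ False = False
p5 ⊕ p6 = False ⊕ False = False
(p5 ⊕ p6) ⊕ p6 = False ⊕ False = False
p6 ∨ p5 = False ∨ False = False
¬(p6 ∨ p5) = ¬False = True
p5 → p6 = False → False = True
(p5 → p6) → p6 = True → False = False
¬((p5 → p6) → p6) = ¬False = True
¬((p5 → p6) → p6) ↔ p6 = True ↔ False = False
¬(p6 ∨ p5) ↔ (¬((p5 → p6) → p6) ↔ p6) = True ↔ False = False
((p5 ⊕ p6) ⊕ p6) → (¬(p6 ∨ p5) ↔ (¬((p5 → p6) → p6) ↔ p6)) = False → False = True
¬(((p5 ⊕ p6) ⊕ p6) → (¬(p6 ∨ p5) ↔ (¬((p5 → p6) → p6) ↔ p6))) = ¬True = False
(p5 ⊕ p6) → ¬(((p5 ⊕ p6) ⊕ p6) → (¬(p6 ∨ p5) ↔ (¬((p5 → p6) → p6) ↔ p6))) = False → False = True

True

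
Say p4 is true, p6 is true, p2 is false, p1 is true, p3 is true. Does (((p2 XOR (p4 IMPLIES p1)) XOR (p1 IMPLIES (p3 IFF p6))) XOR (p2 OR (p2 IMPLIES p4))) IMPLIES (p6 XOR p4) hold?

p4 IMPLIES p1 = true IMPLIES true = true
p2 XOR (p4 IMPLIES p1) = false XOR true = true
p3 IFF p6 = true IFF true = true
p1 IMPLIES (p3 IFF p6) = true IMPLIES true = true
(p2 XOR (p4 IMPLIES p1)) XOR (p1 IMPLIES (p3 IFF p6)) = true XOR true = false
p2 IMPLIES p4 = false IMPLIES true = true
p2 OR (p2 IMPLIES p4) = false OR true = true
((p2 XOR (p4 IMPLIES p1)) XOR (p1 IMPLIES (p3 IFF p6))) XOR (p2 OR (p2 IMPLIES p4)) = false XOR true = true
p6 XOR p4 = true XOR true = false
(((p2 XOR (p4 IMPLIES p1)) XOR (p1 IMPLIES (p3 IFF p6))) XOR (p2 OR (p2 IMPLIES p4))) IMPLIES (p6 XOR p4) = true IMPLIES false = false

false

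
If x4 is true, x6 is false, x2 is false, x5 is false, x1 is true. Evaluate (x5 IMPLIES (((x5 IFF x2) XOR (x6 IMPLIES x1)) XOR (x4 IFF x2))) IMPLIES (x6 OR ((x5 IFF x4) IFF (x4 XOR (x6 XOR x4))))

x5 IFF x2 = False IFF False = True
x6 IMPLIES x1 = False IMPLIES True = True
(x5 IFF x2) XOR (x6 IMPLIES x1) = True XOR True = False
x4 IFF x2 = True IFF False = False
((x5 IFF x2) XOR (x6 IMPLIES x1)) XOR (x4 IFF x2) = False XOR False = False
x5 IMPLIES (((x5 IFF x2) XOR (x6 IMPLIES x1)) XOR (x4 IFF x2)) = False IMPLIES False = True
x5 IFF x4 = False IFF True = False
x6 XOR x4 = False XOR True = True
x4 XOR (x6 XOR x4) = True XOR True = False
(x5 IFF x4) IFF (x4 XOR (x6 XOR x4)) = False IFF False = True
x6 OR ((x5 IFF x4) IFF (x4 XOR (x6 XOR x4))) = False OR True = True
(x5 IMPLIES (((x5 IFF x2) XOR (x6 IMPLIES x1)) XOR (x4 IFF x2))) IMPLIES (x6 OR ((x5 IFF x4) IFF (x4 XOR (x6 XOR x4)))) = True IMPLIES True = True

True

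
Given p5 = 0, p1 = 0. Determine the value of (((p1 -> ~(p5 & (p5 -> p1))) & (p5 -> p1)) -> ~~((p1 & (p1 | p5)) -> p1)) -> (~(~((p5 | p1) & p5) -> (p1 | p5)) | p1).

p5 -> p1 = 0 -> 0 = 1
p5 & (p5 -> p1) = 0 & 1 = 0
~(p5 & (p5 -> p1)) = ~0 = 1
p1 -> ~(p5 & (p5 -> p1)) = 0 -> 1 = 1
p5 -> p1 = 0 -> 0 = 1
(p1 -> ~(p5 & (p5 -> p1))) & (p5 -> p1) = 1 & 1 = 1
p1 | p5 = 0 | 0 = 0
p1 & (p1 | p5) = 0 & 0 = 0
(p1 & (p1 | p5)) -> p1 = 0 -> 0 = 1
~((p1 & (p1 | p5)) -> p1) = ~1 = 0
~~((p1 & (p1 | p5)) -> p1) = ~0 = 1
((p1 -> ~(p5 & (p5 -> p1))) & (p5 -> p1)) -> ~~((p1 & (p1 | p5)) -> p1) = 1 -> 1 = 1
p5 | p1 = 0 | 0 = 0
(p5 | p1) & p5 = 0 & 0 = 0
~((p5 | p1) & p5) = ~0 = 1
p1 | p5 = 0 | 0 = 0
~((p5 | p1) & p5) -> (p1 | p5) = 1 -> 0 = 0
~(~((p5 | p1) & p5) -> (p1 | p5)) = ~0 = 1
~(~((p5 | p1) & p5) -> (p1 | p5)) | p1 = 1 | 0 = 1
(((p1 -> ~(p5 & (p5 -> p1))) & (p5 -> p1)) -> ~~((p1 & (p1 | p5)) -> p1)) -> (~(~((p5 | p1) & p5) -> (p1 | p5)) | p1) = 1 -> 1 = 1

1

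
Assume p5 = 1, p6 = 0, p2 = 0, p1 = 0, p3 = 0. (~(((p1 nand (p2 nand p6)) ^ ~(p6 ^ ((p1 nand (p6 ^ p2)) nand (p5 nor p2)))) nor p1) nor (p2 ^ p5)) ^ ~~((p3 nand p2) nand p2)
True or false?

p2 nand p6 = 0 nand 0 = 1
p1 nand (p2 nand p6) = 0 nand 1 = 1
p6 ^ p2 = 0 ^ 0 = 0
p1 nand (p6 ^ p2) = 0 nand 0 = 1
p5 nor p2 = 1 nor 0 = 0
(p1 nand (p6 ^ p2)) nand (p5 nor p2) = 1 nand 0 = 1
p6 ^ ((p1 nand (p6 ^ p2)) nand (p5 nor p2)) = 0 ^ 1 = 1
~(p6 ^ ((p1 nand (p6 ^ p2)) nand (p5 nor p2))) = ~1 = 0
(p1 nand (p2 nand p6)) ^ ~(p6 ^ ((p1 nand (p6 ^ p2)) nand (p5 nor p2))) = 1 ^ 0 = 1
((p1 nand (p2 nand p6)) ^ ~(p6 ^ ((p1 nand (p6 ^ p2)) nand (p5 nor p2)))) nor p1 = 1 nor 0 = 0
~(((p1 nand (p2 nand p6)) ^ ~(p6 ^ ((p1 nand (p6 ^ p2)) nand (p5 nor p2)))) nor p1) = ~0 = 1
p2 ^ p5 = 0 ^ 1 = 1
~(((p1 nand (p2 nand p6)) ^ ~(p6 ^ ((p1 nand (p6 ^ p2)) nand (p5 nor p2)))) nor p1) nor (p2 ^ p5) = 1 nor 1 = 0
p3 nand p2 = 0 nand 0 = 1
(p3 nand p2) nand p2 = 1 nand 0 = 1
~((p3 nand p2) nand p2) = ~1 = 0
~~((p3 nand p2) nand p2) = ~0 = 1
(~(((p1 nand (p2 nand p6)) ^ ~(p6 ^ ((p1 nand (p6 ^ p2)) nand (p5 nor p2)))) nor p1) nor (p2 ^ p5)) ^ ~~((p3 nand p2) nand p2) = 0 ^ 1 = 1

1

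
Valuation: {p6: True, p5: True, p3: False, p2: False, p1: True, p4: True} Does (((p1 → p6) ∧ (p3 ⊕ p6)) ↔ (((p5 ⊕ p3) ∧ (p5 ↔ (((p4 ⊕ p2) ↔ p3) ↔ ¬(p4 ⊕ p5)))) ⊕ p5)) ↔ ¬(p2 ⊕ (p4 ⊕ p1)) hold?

p1 → p6 = True → True = True
p3 ⊕ p6 = False ⊕ True = True
(p1 → p6) ∧ (p3 ⊕ p6) = True ∧ True = True
p5 ⊕ p3 = True ⊕ False = True
p4 ⊕ p2 = True ⊕ False = True
(p4 ⊕ p2) ↔ p3 = True ↔ False = False
p4 ⊕ p5 = True ⊕ True = False
¬(p4 ⊕ p5) = ¬False = True
((p4 ⊕ p2) ↔ p3) ↔ ¬(p4 ⊕ p5) = False ↔ True = False
p5 ↔ (((p4 ⊕ p2) ↔ p3) ↔ ¬(p4 ⊕ p5)) = True ↔ False = False
(p5 ⊕ p3) ∧ (p5 ↔ (((p4 ⊕ p2) ↔ p3) ↔ ¬(p4 ⊕ p5))) = True ∧ False = False
((p5 ⊕ p3) ∧ (p5 ↔ (((p4 ⊕ p2) ↔ p3) ↔ ¬(p4 ⊕ p5)))) ⊕ p5 = False ⊕ True = True
((p1 → p6) ∧ (p3 ⊕ p6)) ↔ (((p5 ⊕ p3) ∧ (p5 ↔ (((p4 ⊕ p2) ↔ p3) ↔ ¬(p4 ⊕ p5)))) ⊕ p5) = True ↔ True = True
p4 ⊕ p1 = True ⊕ True = False
p2 ⊕ (p4 ⊕ p1) = False ⊕ False = False
¬(p2 ⊕ (p4 ⊕ p1)) = ¬False = True
(((p1 → p6) ∧ (p3 ⊕ p6)) ↔ (((p5 ⊕ p3) ∧ (p5 ↔ (((p4 ⊕ p2) ↔ p3) ↔ ¬(p4 ⊕ p5)))) ⊕ p5)) ↔ ¬(p2 ⊕ (p4 ⊕ p1)) = True ↔ True = True

True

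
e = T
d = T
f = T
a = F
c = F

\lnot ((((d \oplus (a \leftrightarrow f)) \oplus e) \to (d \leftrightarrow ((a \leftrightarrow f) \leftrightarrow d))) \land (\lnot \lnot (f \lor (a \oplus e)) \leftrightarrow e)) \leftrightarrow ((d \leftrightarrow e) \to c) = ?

T

a \leftrightarrow f = F \leftrightarrow T = F
d \oplus (a \leftrightarrow f) = T \oplus F = T
(d \oplus (a \leftrightarrow f)) \oplus e = T \oplus T = F
a \leftrightarrow f = F \leftrightarrow T = F
(a \leftrightarrow f) \leftrightarrow d = F \leftrightarrow T = F
d \leftrightarrow ((a \leftrightarrow f) \leftrightarrow d) = T \leftrightarrow F = F
((d \oplus (a \leftrightarrow f)) \oplus e) \to (d \leftrightarrow ((a \leftrightarrow f) \leftrightarrow d)) = F \to F = T
a \oplus e = F \oplus T = T
f \lor (a \oplus e) = T \lor T = T
\lnot (f \lor (a \oplus e)) = \lnot T = F
\lnot \lnot (f \lor (a \oplus e)) = \lnot F = T
\lnot \lnot (f \lor (a \oplus e)) \leftrightarrow e = T \leftrightarrow T = T
(((d \oplus (a \leftrightarrow f)) \oplus e) \to (d \leftrightarrow ((a \leftrightarrow f) \leftrightarrow d))) \land (\lnot \lnot (f \lor (a \oplus e)) \leftrightarrow e) = T \land T = T
\lnot ((((d \oplus (a \leftrightarrow f)) \oplus e) \to (d \leftrightarrow ((a \leftrightarrow f) \leftrightarrow d))) \land (\lnot \lnot (f \lor (a \oplus e)) \leftrightarrow e)) = \lnot T = F
d \leftrightarrow e = T \leftrightarrow T = T
(d \leftrightarrow e) \to c = T \to F = F
\lnot ((((d \oplus (a \leftrightarrow f)) \oplus e) \to (d \leftrightarrow ((a \leftrightarrow f) \leftrightarrow d))) \land (\lnot \lnot (f \lor (a \oplus e)) \leftrightarrow e)) \leftrightarrow ((d \leftrightarrow e) \to c) = F \leftrightarrow F = T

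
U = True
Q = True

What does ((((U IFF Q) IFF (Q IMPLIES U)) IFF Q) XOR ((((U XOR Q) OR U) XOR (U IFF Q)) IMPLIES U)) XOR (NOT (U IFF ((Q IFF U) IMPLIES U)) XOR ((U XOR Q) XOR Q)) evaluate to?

U IFF Q = True IFF True = True
Q IMPLIES U = True IMPLIES True = True
(U IFF Q) IFF (Q IMPLIES U) = True IFF True = True
((U IFF Q) IFF (Q IMPLIES U)) IFF Q = True IFF True = True
U XOR Q = True XOR True = False
(U XOR Q) OR U = False OR True = True
U IFF Q = True IFF True = True
((U XOR Q) OR U) XOR (U IFF Q) = True XOR True = False
(((U XOR Q) OR U) XOR (U IFF Q)) IMPLIES U = False IMPLIES True = True
(((U IFF Q) IFF (Q IMPLIES U)) IFF Q) XOR ((((U XOR Q) OR U) XOR (U IFF Q)) IMPLIES U) = True XOR True = False
Q IFF U = True IFF True = True
(Q IFF U) IMPLIES U = True IMPLIES True = True
U IFF ((Q IFF U) IMPLIES U) = True IFF True = True
NOT (U IFF ((Q IFF U) IMPLIES U)) = NOT True = False
U XOR Q = True XOR True = False
(U XOR Q) XOR Q = False XOR True = True
NOT (U IFF ((Q IFF U) IMPLIES U)) XOR ((U XOR Q) XOR Q) = False XOR True = True
((((U IFF Q) IFF (Q IMPLIES U)) IFF Q) XOR ((((U XOR Q) OR U) XOR (U IFF Q)) IMPLIES U)) XOR (NOT (U IFF ((Q IFF U) IMPLIES U)) XOR ((U XOR Q) XOR Q)) = False XOR True = True

True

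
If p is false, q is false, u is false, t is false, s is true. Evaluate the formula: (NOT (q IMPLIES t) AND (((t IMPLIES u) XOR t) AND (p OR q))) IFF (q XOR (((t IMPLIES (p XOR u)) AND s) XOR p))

F

Substituting p=F, q=F, u=F, t=F, s=T:
q IMPLIES t = F IMPLIES F = T
NOT (q IMPLIES t) = NOT T = F
t IMPLIES u = F IMPLIES F = T
(t IMPLIES u) XOR t = T XOR F = T
p OR q = F OR F = F
((t IMPLIES u) XOR t) AND (p OR q) = T AND F = F
NOT (q IMPLIES t) AND (((t IMPLIES u) XOR t) AND (p OR q)) = F AND F = F
p XOR u = F XOR F = F
t IMPLIES (p XOR u) = F IMPLIES F = T
(t IMPLIES (p XOR u)) AND s = T AND T = T
((t IMPLIES (p XOR u)) AND s) XOR p = T XOR F = T
q XOR (((t IMPLIES (p XOR u)) AND s) XOR p) = F XOR T = T
(NOT (q IMPLIES t) AND (((t IMPLIES u) XOR t) AND (p OR q))) IFF (q XOR (((t IMPLIES (p XOR u)) AND s) XOR p)) = F IFF T = F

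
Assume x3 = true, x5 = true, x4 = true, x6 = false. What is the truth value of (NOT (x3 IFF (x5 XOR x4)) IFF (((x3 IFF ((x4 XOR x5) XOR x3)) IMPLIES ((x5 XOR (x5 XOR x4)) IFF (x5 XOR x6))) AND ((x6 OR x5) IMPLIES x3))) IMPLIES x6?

Substituting x3=true, x5=true, x4=true, x6=false:
x5 XOR x4 = true XOR true = false
x3 IFF (x5 XOR x4) = true IFF false = false
NOT (x3 IFF (x5 XOR x4)) = NOT false = true
x4 XOR x5 = true XOR true = false
(x4 XOR x5) XOR x3 = false XOR true = true
x3 IFF ((x4 XOR x5) XOR x3) = true IFF true = true
x5 XOR x4 = true XOR true = false
x5 XOR (x5 XOR x4) = true XOR false = true
x5 XOR x6 = true XOR false = true
(x5 XOR (x5 XOR x4)) IFF (x5 XOR x6) = true IFF true = true
(x3 IFF ((x4 XOR x5) XOR x3)) IMPLIES ((x5 XOR (x5 XOR x4)) IFF (x5 XOR x6)) = true IMPLIES true = true
x6 OR x5 = false OR true = true
(x6 OR x5) IMPLIES x3 = true IMPLIES true = true
((x3 IFF ((x4 XOR x5) XOR x3)) IMPLIES ((x5 XOR (x5 XOR x4)) IFF (x5 XOR x6))) AND ((x6 OR x5) IMPLIES x3) = true AND true = true
NOT (x3 IFF (x5 XOR x4)) IFF (((x3 IFF ((x4 XOR x5) XOR x3)) IMPLIES ((x5 XOR (x5 XOR x4)) IFF (x5 XOR x6))) AND ((x6 OR x5) IMPLIES x3)) = true IFF true = true
(NOT (x3 IFF (x5 XOR x4)) IFF (((x3 IFF ((x4 XOR x5) XOR x3)) IMPLIES ((x5 XOR (x5 XOR x4)) IFF (x5 XOR x6))) AND ((x6 OR x5) IMPLIES x3))) IMPLIES x6 = true IMPLIES false = false

false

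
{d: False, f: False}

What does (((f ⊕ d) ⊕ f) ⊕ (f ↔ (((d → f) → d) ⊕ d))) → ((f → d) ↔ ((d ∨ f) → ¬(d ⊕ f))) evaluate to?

f ⊕ d = False ⊕ False = False
(f ⊕ d) ⊕ f = False ⊕ False = False
d → f = False → False = True
(d → f) → d = True → False = False
((d → f) → d) ⊕ d = False ⊕ False = False
f ↔ (((d → f) → d) ⊕ d) = False ↔ False = True
((f ⊕ d) ⊕ f) ⊕ (f ↔ (((d → f) → d) ⊕ d)) = False ⊕ True = True
f → d = False → False = True
d ∨ f = False ∨ False = False
d ⊕ f = False ⊕ False = False
¬(d ⊕ f) = ¬False = True
(d ∨ f) → ¬(d ⊕ f) = False → True = True
(f → d) ↔ ((d ∨ f) → ¬(d ⊕ f)) = True ↔ True = True
(((f ⊕ d) ⊕ f) ⊕ (f ↔ (((d → f) → d) ⊕ d))) → ((f → d) ↔ ((d ∨ f) → ¬(d ⊕ f))) = True → True = True

True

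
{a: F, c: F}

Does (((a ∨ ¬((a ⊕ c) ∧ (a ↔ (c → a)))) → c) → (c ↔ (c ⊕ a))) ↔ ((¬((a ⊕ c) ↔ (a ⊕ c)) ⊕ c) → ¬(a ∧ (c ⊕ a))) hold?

T

Substituting a=F, c=F:
a ⊕ c = F ⊕ F = F
c → a = F → F = T
a ↔ (c → a) = F ↔ T = F
(a ⊕ c) ∧ (a ↔ (c → a)) = F ∧ F = F
¬((a ⊕ c) ∧ (a ↔ (c → a))) = ¬F = T
a ∨ ¬((a ⊕ c) ∧ (a ↔ (c → a))) = F ∨ T = T
(a ∨ ¬((a ⊕ c) ∧ (a ↔ (c → a)))) → c = T → F = F
c ⊕ a = F ⊕ F = F
c ↔ (c ⊕ a) = F ↔ F = T
((a ∨ ¬((a ⊕ c) ∧ (a ↔ (c → a)))) → c) → (c ↔ (c ⊕ a)) = F → T = T
a ⊕ c = F ⊕ F = F
a ⊕ c = F ⊕ F = F
(a ⊕ c) ↔ (a ⊕ c) = F ↔ F = T
¬((a ⊕ c) ↔ (a ⊕ c)) = ¬T = F
¬((a ⊕ c) ↔ (a ⊕ c)) ⊕ c = F ⊕ F = F
c ⊕ a = F ⊕ F = F
a ∧ (c ⊕ a) = F ∧ F = F
¬(a ∧ (c ⊕ a)) = ¬F = T
(¬((a ⊕ c) ↔ (a ⊕ c)) ⊕ c) → ¬(a ∧ (c ⊕ a)) = F → T = T
(((a ∨ ¬((a ⊕ c) ∧ (a ↔ (c → a)))) → c) → (c ↔ (c ⊕ a))) ↔ ((¬((a ⊕ c) ↔ (a ⊕ c)) ⊕ c) → ¬(a ∧ (c ⊕ a))) = T ↔ T = T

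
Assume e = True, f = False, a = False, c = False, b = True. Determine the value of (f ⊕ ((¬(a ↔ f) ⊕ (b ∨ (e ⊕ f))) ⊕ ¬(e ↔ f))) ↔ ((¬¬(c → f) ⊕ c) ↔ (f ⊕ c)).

True

a ↔ f = False ↔ False = True
¬(a ↔ f) = ¬True = False
e ⊕ f = True ⊕ False = True
b ∨ (e ⊕ f) = True ∨ True = True
¬(a ↔ f) ⊕ (b ∨ (e ⊕ f)) = False ⊕ True = True
e ↔ f = True ↔ False = False
¬(e ↔ f) = ¬False = True
(¬(a ↔ f) ⊕ (b ∨ (e ⊕ f))) ⊕ ¬(e ↔ f) = True ⊕ True = False
f ⊕ ((¬(a ↔ f) ⊕ (b ∨ (e ⊕ f))) ⊕ ¬(e ↔ f)) = False ⊕ False = False
c → f = False → False = True
¬(c → f) = ¬True = False
¬¬(c → f) = ¬False = True
¬¬(c → f) ⊕ c = True ⊕ False = True
f ⊕ c = False ⊕ False = False
(¬¬(c → f) ⊕ c) ↔ (f ⊕ c) = True ↔ False = False
(f ⊕ ((¬(a ↔ f) ⊕ (b ∨ (e ⊕ f))) ⊕ ¬(e ↔ f))) ↔ ((¬¬(c → f) ⊕ c) ↔ (f ⊕ c)) = False ↔ False = True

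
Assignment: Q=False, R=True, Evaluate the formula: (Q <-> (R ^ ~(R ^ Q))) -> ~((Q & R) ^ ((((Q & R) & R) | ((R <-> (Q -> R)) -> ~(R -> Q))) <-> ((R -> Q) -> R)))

Substituting Q=False, R=True:
R ^ Q = True ^ False = True
~(R ^ Q) = ~True = False
R ^ ~(R ^ Q) = True ^ False = True
Q <-> (R ^ ~(R ^ Q)) = False <-> True = False
Q & R = False & True = False
Q & R = False & True = False
(Q & R) & R = False & True = False
Q -> R = False -> True = True
R <-> (Q -> R) = True <-> True = True
R -> Q = True -> False = False
~(R -> Q) = ~False = True
(R <-> (Q -> R)) -> ~(R -> Q) = True -> True = True
((Q & R) & R) | ((R <-> (Q -> R)) -> ~(R -> Q)) = False | True = True
R -> Q = True -> False = False
(R -> Q) -> R = False -> True = True
(((Q & R) & R) | ((R <-> (Q -> R)) -> ~(R -> Q))) <-> ((R -> Q) -> R) = True <-> True = True
(Q & R) ^ ((((Q & R) & R) | ((R <-> (Q -> R)) -> ~(R -> Q))) <-> ((R -> Q) -> R)) = False ^ True = True
~((Q & R) ^ ((((Q & R) & R) | ((R <-> (Q -> R)) -> ~(R -> Q))) <-> ((R -> Q) -> R))) = ~True = False
(Q <-> (R ^ ~(R ^ Q))) -> ~((Q & R) ^ ((((Q & R) & R) | ((R <-> (Q -> R)) -> ~(R -> Q))) <-> ((R -> Q) -> R))) = False -> False = True

True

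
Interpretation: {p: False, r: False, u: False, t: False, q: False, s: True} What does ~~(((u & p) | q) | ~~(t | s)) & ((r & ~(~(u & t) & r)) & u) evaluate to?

False

u & p = False & False = False
(u & p) | q = False | False = False
t | s = False | True = True
~(t | s) = ~True = False
~~(t | s) = ~False = True
((u & p) | q) | ~~(t | s) = False | True = True
~(((u & p) | q) | ~~(t | s)) = ~True = False
~~(((u & p) | q) | ~~(t | s)) = ~False = True
u & t = False & False = False
~(u & t) = ~False = True
~(u & t) & r = True & False = False
~(~(u & t) & r) = ~False = True
r & ~(~(u & t) & r) = False & True = False
(r & ~(~(u & t) & r)) & u = False & False = False
~~(((u & p) | q) | ~~(t | s)) & ((r & ~(~(u & t) & r)) & u) = True & False = False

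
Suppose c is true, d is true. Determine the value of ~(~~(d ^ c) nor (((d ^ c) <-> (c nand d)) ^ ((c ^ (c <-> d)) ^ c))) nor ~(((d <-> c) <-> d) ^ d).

False

d ^ c = True ^ True = False
~(d ^ c) = ~False = True
~~(d ^ c) = ~True = False
d ^ c = True ^ True = False
c nand d = True nand True = False
(d ^ c) <-> (c nand d) = False <-> False = True
c <-> d = True <-> True = True
c ^ (c <-> d) = True ^ True = False
(c ^ (c <-> d)) ^ c = False ^ True = True
((d ^ c) <-> (c nand d)) ^ ((c ^ (c <-> d)) ^ c) = True ^ True = False
~~(d ^ c) nor (((d ^ c) <-> (c nand d)) ^ ((c ^ (c <-> d)) ^ c)) = False nor False = True
~(~~(d ^ c) nor (((d ^ c) <-> (c nand d)) ^ ((c ^ (c <-> d)) ^ c))) = ~True = False
d <-> c = True <-> True = True
(d <-> c) <-> d = True <-> True = True
((d <-> c) <-> d) ^ d = True ^ True = False
~(((d <-> c) <-> d) ^ d) = ~False = True
~(~~(d ^ c) nor (((d ^ c) <-> (c nand d)) ^ ((c ^ (c <-> d)) ^ c))) nor ~(((d <-> c) <-> d) ^ d) = False nor True = False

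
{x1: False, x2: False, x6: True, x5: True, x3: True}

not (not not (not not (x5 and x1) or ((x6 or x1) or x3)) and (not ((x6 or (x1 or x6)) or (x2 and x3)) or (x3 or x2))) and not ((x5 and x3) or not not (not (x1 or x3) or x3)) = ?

x5 and x1 = True and False = False
not (x5 and x1) = not False = True
not not (x5 and x1) = not True = False
x6 or x1 = True or False = True
(x6 or x1) or x3 = True or True = True
not not (x5 and x1) or ((x6 or x1) or x3) = False or True = True
not (not not (x5 and x1) or ((x6 or x1) or x3)) = not True = False
not not (not not (x5 and x1) or ((x6 or x1) or x3)) = not False = True
x1 or x6 = False or True = True
x6 or (x1 or x6) = True or True = True
x2 and x3 = False and True = False
(x6 or (x1 or x6)) or (x2 and x3) = True or False = True
not ((x6 or (x1 or x6)) or (x2 and x3)) = not True = False
x3 or x2 = True or False = True
not ((x6 or (x1 or x6)) or (x2 and x3)) or (x3 or x2) = False or True = True
not not (not not (x5 and x1) or ((x6 or x1) or x3)) and (not ((x6 or (x1 or x6)) or (x2 and x3)) or (x3 or x2)) = True and True = True
not (not not (not not (x5 and x1) or ((x6 or x1) or x3)) and (not ((x6 or (x1 or x6)) or (x2 and x3)) or (x3 or x2))) = not True = False
x5 and x3 = True and True = True
x1 or x3 = False or True = True
not (x1 or x3) = not True = False
not (x1 or x3) or x3 = False or True = True
not (not (x1 or x3) or x3) = not True = False
not not (not (x1 or x3) or x3) = not False = True
(x5 and x3) or not not (not (x1 or x3) or x3) = True or True = True
not ((x5 and x3) or not not (not (x1 or x3) or x3)) = not True = False
not (not not (not not (x5 and x1) or ((x6 or x1) or x3)) and (not ((x6 or (x1 or x6)) or (x2 and x3)) or (x3 or x2))) and not ((x5 and x3) or not not (not (x1 or x3) or x3)) = False and False = False

False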